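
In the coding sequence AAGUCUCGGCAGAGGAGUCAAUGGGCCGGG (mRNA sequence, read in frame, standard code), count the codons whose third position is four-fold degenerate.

4

Codon 1 AAG (Lys): third position 2-fold.
Codon 2 UCU (Ser): third position 4-fold.
Codon 3 CGG (Arg): third position 4-fold.
Codon 4 CAG (Gln): third position 2-fold.
Codon 5 AGG (Arg): third position 2-fold.
Codon 6 AGU (Ser): third position 2-fold.
Codon 7 CAA (Gln): third position 2-fold.
Codon 8 UGG (Trp): third position 1-fold.
Codon 9 GCC (Ala): third position 4-fold.
Codon 10 GGG (Gly): third position 4-fold.
Four-fold degenerate third positions: 4.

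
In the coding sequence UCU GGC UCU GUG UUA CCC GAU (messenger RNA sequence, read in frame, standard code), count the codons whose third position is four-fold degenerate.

5

Codon 1 UCU (Ser): third position 4-fold.
Codon 2 GGC (Gly): third position 4-fold.
Codon 3 UCU (Ser): third position 4-fold.
Codon 4 GUG (Val): third position 4-fold.
Codon 5 UUA (Leu): third position 2-fold.
Codon 6 CCC (Pro): third position 4-fold.
Codon 7 GAU (Asp): third position 2-fold.
Four-fold degenerate third positions: 5.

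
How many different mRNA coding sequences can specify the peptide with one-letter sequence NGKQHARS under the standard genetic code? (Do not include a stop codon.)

9216

Asn: 2 codons.
Gly: 4 codons.
Lys: 2 codons.
Gln: 2 codons.
His: 2 codons.
Ala: 4 codons.
Arg: 6 codons.
Ser: 6 codons.
2 × 4 × 2 × 2 × 2 × 4 × 6 × 6 = 9216.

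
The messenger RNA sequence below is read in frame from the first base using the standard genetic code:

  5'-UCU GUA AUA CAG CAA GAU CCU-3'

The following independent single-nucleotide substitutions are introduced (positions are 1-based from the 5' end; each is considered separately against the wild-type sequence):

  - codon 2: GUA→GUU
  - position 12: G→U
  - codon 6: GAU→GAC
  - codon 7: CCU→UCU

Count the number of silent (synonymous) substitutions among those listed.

Codon 2: GUA (Val) → GUU (Val) — synonymous.
Codon 4: CAG (Gln) → CAU (His) — missense.
Codon 6: GAU (Asp) → GAC (Asp) — synonymous.
Codon 7: CCU (Pro) → UCU (Ser) — missense.
Synonymous: 2 of 4.

2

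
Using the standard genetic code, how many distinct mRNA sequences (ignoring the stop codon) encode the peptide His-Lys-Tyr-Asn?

His: 2 codons.
Lys: 2 codons.
Tyr: 2 codons.
Asn: 2 codons.
2 × 2 × 2 × 2 = 16.

16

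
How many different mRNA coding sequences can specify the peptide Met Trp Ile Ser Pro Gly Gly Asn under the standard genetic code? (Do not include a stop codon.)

2304

Met: 1 codon.
Trp: 1 codon.
Ile: 3 codons.
Ser: 6 codons.
Pro: 4 codons.
Gly: 4 codons.
Gly: 4 codons.
Asn: 2 codons.
1 × 1 × 3 × 6 × 4 × 4 × 4 × 2 = 2304.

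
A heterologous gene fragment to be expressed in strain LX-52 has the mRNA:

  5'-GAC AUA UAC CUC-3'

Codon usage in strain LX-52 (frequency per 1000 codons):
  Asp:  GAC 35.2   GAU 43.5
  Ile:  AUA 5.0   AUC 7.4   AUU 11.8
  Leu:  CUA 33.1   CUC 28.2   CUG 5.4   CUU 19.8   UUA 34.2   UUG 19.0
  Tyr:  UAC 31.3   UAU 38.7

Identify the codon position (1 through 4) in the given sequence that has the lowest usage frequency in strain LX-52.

2

Codon 1 GAC (Asp): 35.2 per 1000.
Codon 2 AUA (Ile): 5.0 per 1000.
Codon 3 UAC (Tyr): 31.3 per 1000.
Codon 4 CUC (Leu): 28.2 per 1000.
Lowest frequency is 5.0 at codon 2.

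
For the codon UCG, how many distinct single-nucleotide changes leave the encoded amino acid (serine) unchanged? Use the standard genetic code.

3

Position 1: none → 0 synonymous.
Position 2: none → 0 synonymous.
Position 3: UCU, UCC, UCA → 3 synonymous.
Total: 0 + 0 + 3 = 3.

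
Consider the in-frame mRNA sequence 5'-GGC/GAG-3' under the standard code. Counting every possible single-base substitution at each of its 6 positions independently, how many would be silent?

4

Codon 1 (GGC, Gly): 3 synonymous substitutions.
Codon 2 (GAG, Glu): 1 synonymous substitution.
Total: 3 + 1 = 4.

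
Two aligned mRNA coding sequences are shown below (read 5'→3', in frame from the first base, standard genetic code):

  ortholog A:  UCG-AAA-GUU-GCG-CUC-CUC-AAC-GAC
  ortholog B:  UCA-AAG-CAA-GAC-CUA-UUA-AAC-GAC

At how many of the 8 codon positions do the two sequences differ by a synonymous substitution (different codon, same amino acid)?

Codon 1: UCG Ser / UCA Ser — synonymous.
Codon 2: AAA Lys / AAG Lys — synonymous.
Codon 3: GUU Val / CAA Gln — nonsynonymous.
Codon 4: GCG Ala / GAC Asp — nonsynonymous.
Codon 5: CUC Leu / CUA Leu — synonymous.
Codon 6: CUC Leu / UUA Leu — synonymous.
Codon 7: AAC Asn / AAC Asn — identical.
Codon 8: GAC Asp / GAC Asp — identical.
Synonymous differences: 4.

4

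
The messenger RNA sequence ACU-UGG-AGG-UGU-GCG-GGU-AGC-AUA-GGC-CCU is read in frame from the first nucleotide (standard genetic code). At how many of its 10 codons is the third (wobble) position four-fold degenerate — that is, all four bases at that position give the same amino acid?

Codon 1 ACU (Thr): third position 4-fold.
Codon 2 UGG (Trp): third position 1-fold.
Codon 3 AGG (Arg): third position 2-fold.
Codon 4 UGU (Cys): third position 2-fold.
Codon 5 GCG (Ala): third position 4-fold.
Codon 6 GGU (Gly): third position 4-fold.
Codon 7 AGC (Ser): third position 2-fold.
Codon 8 AUA (Ile): third position 3-fold.
Codon 9 GGC (Gly): third position 4-fold.
Codon 10 CCU (Pro): third position 4-fold.
Four-fold degenerate third positions: 5.

5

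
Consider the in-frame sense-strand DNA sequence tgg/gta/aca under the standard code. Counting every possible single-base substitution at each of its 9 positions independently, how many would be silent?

6

Codon 1 (TGG, Trp): 0 synonymous substitutions.
Codon 2 (GTA, Val): 3 synonymous substitutions.
Codon 3 (ACA, Thr): 3 synonymous substitutions.
Total: 0 + 3 + 3 = 6.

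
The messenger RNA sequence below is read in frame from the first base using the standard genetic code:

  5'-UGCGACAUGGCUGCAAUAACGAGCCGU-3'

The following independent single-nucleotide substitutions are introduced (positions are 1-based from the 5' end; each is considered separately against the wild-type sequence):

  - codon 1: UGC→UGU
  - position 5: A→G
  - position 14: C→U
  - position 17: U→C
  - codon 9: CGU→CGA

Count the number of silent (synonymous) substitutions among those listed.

2

Codon 1: UGC (Cys) → UGU (Cys) — synonymous.
Codon 2: GAC (Asp) → GGC (Gly) — missense.
Codon 5: GCA (Ala) → GUA (Val) — missense.
Codon 6: AUA (Ile) → ACA (Thr) — missense.
Codon 9: CGU (Arg) → CGA (Arg) — synonymous.
Synonymous: 2 of 5.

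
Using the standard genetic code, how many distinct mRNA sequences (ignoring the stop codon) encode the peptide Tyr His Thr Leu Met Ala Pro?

1536

Tyr: 2 codons.
His: 2 codons.
Thr: 4 codons.
Leu: 6 codons.
Met: 1 codon.
Ala: 4 codons.
Pro: 4 codons.
2 × 2 × 4 × 6 × 1 × 4 × 4 = 1536.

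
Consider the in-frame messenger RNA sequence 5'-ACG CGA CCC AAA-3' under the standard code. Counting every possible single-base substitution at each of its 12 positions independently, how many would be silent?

Codon 1 (ACG, Thr): 3 synonymous substitutions.
Codon 2 (CGA, Arg): 4 synonymous substitutions.
Codon 3 (CCC, Pro): 3 synonymous substitutions.
Codon 4 (AAA, Lys): 1 synonymous substitution.
Total: 3 + 4 + 3 + 1 = 11.

11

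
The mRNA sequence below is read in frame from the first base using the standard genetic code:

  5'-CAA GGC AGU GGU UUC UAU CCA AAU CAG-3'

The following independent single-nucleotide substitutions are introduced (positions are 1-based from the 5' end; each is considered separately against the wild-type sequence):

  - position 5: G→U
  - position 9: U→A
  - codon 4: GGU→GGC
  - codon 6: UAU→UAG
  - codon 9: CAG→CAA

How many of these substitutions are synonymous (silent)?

2

Codon 2: GGC (Gly) → GUC (Val) — missense.
Codon 3: AGU (Ser) → AGA (Arg) — missense.
Codon 4: GGU (Gly) → GGC (Gly) — synonymous.
Codon 6: UAU (Tyr) → UAG (Stop) — nonsense.
Codon 9: CAG (Gln) → CAA (Gln) — synonymous.
Synonymous: 2 of 5.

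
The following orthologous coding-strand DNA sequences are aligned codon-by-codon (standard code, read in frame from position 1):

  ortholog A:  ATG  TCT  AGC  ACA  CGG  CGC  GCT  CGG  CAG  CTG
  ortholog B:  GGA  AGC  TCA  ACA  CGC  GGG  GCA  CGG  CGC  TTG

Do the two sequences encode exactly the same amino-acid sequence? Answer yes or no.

Codon 1: ATG Met / GGA Gly — nonsynonymous.
Codon 2: TCT Ser / AGC Ser — synonymous.
Codon 3: AGC Ser / TCA Ser — synonymous.
Codon 4: ACA Thr / ACA Thr — identical.
Codon 5: CGG Arg / CGC Arg — synonymous.
Codon 6: CGC Arg / GGG Gly — nonsynonymous.
Codon 7: GCT Ala / GCA Ala — synonymous.
Codon 8: CGG Arg / CGG Arg — identical.
Codon 9: CAG Gln / CGC Arg — nonsynonymous.
Codon 10: CTG Leu / TTG Leu — synonymous.
Nonsynonymous differences: 3 → different protein.

no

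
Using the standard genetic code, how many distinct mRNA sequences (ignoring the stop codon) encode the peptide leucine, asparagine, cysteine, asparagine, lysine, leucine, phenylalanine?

Leu: 6 codons.
Asn: 2 codons.
Cys: 2 codons.
Asn: 2 codons.
Lys: 2 codons.
Leu: 6 codons.
Phe: 2 codons.
6 × 2 × 2 × 2 × 2 × 6 × 2 = 1152.

1152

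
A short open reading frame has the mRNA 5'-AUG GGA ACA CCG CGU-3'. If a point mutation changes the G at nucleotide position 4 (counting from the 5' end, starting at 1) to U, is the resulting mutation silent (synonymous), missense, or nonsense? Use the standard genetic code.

Position 4 falls in codon 2: GGA → Gly.
After the substitution the codon is UGA → Stop.
The new codon is a stop codon, so this is a nonsense mutation.

nonsense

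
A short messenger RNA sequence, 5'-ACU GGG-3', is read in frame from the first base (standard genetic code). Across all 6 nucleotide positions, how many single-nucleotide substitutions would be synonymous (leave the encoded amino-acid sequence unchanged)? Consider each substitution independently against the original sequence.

6

Codon 1 (ACU, Thr): 3 synonymous substitutions.
Codon 2 (GGG, Gly): 3 synonymous substitutions.
Total: 3 + 3 = 6.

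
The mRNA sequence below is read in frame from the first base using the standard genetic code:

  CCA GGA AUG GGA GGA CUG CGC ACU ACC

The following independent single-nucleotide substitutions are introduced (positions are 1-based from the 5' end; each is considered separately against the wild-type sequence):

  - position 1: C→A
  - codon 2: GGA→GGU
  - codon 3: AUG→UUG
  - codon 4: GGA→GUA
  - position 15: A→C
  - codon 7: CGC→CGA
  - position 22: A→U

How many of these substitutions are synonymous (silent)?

3

Codon 1: CCA (Pro) → ACA (Thr) — missense.
Codon 2: GGA (Gly) → GGU (Gly) — synonymous.
Codon 3: AUG (Met) → UUG (Leu) — missense.
Codon 4: GGA (Gly) → GUA (Val) — missense.
Codon 5: GGA (Gly) → GGC (Gly) — synonymous.
Codon 7: CGC (Arg) → CGA (Arg) — synonymous.
Codon 8: ACU (Thr) → UCU (Ser) — missense.
Synonymous: 3 of 7.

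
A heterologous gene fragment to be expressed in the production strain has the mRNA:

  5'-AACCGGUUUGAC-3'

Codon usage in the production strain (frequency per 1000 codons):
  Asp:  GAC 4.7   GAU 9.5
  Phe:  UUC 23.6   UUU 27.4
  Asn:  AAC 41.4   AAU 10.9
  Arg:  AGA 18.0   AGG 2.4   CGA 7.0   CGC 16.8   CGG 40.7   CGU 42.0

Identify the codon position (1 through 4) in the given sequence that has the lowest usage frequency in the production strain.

Codon 1 AAC (Asn): 41.4 per 1000.
Codon 2 CGG (Arg): 40.7 per 1000.
Codon 3 UUU (Phe): 27.4 per 1000.
Codon 4 GAC (Asp): 4.7 per 1000.
Lowest frequency is 4.7 at codon 4.

4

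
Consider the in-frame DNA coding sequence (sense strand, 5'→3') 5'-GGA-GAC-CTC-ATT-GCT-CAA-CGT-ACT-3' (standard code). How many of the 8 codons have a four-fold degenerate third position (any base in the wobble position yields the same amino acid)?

5

Codon 1 GGA (Gly): third position 4-fold.
Codon 2 GAC (Asp): third position 2-fold.
Codon 3 CTC (Leu): third position 4-fold.
Codon 4 ATT (Ile): third position 3-fold.
Codon 5 GCT (Ala): third position 4-fold.
Codon 6 CAA (Gln): third position 2-fold.
Codon 7 CGT (Arg): third position 4-fold.
Codon 8 ACT (Thr): third position 4-fold.
Four-fold degenerate third positions: 5.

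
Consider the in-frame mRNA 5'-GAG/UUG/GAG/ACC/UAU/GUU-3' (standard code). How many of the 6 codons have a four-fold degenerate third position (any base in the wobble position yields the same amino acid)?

2

Codon 1 GAG (Glu): third position 2-fold.
Codon 2 UUG (Leu): third position 2-fold.
Codon 3 GAG (Glu): third position 2-fold.
Codon 4 ACC (Thr): third position 4-fold.
Codon 5 UAU (Tyr): third position 2-fold.
Codon 6 GUU (Val): third position 4-fold.
Four-fold degenerate third positions: 2.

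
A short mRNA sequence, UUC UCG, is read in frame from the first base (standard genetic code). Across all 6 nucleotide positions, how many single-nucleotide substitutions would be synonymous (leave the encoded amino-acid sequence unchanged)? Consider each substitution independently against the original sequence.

4

Codon 1 (UUC, Phe): 1 synonymous substitution.
Codon 2 (UCG, Ser): 3 synonymous substitutions.
Total: 1 + 3 = 4.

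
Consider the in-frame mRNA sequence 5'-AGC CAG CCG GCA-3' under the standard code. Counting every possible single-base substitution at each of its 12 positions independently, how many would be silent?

8

Codon 1 (AGC, Ser): 1 synonymous substitution.
Codon 2 (CAG, Gln): 1 synonymous substitution.
Codon 3 (CCG, Pro): 3 synonymous substitutions.
Codon 4 (GCA, Ala): 3 synonymous substitutions.
Total: 1 + 1 + 3 + 3 = 8.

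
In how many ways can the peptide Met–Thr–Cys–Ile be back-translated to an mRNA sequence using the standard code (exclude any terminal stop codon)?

Met: 1 codon.
Thr: 4 codons.
Cys: 2 codons.
Ile: 3 codons.
1 × 4 × 2 × 3 = 24.

24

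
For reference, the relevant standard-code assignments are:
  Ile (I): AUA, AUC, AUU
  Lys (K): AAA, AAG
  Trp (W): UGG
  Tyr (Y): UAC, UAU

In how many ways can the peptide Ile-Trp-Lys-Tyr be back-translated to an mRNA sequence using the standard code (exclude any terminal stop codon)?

Ile: 3 codons.
Trp: 1 codon.
Lys: 2 codons.
Tyr: 2 codons.
3 × 1 × 2 × 2 = 12.

12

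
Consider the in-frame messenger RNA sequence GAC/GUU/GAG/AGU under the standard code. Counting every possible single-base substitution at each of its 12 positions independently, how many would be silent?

6

Codon 1 (GAC, Asp): 1 synonymous substitution.
Codon 2 (GUU, Val): 3 synonymous substitutions.
Codon 3 (GAG, Glu): 1 synonymous substitution.
Codon 4 (AGU, Ser): 1 synonymous substitution.
Total: 1 + 3 + 1 + 1 = 6.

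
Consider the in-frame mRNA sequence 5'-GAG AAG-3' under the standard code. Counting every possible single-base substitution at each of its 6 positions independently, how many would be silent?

2

Codon 1 (GAG, Glu): 1 synonymous substitution.
Codon 2 (AAG, Lys): 1 synonymous substitution.
Total: 1 + 1 = 2.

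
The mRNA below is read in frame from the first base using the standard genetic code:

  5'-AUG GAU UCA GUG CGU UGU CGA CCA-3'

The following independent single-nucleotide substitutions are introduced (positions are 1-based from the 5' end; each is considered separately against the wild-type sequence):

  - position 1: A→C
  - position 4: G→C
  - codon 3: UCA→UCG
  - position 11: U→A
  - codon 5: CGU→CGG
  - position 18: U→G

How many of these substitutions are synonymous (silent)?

2

Codon 1: AUG (Met) → CUG (Leu) — missense.
Codon 2: GAU (Asp) → CAU (His) — missense.
Codon 3: UCA (Ser) → UCG (Ser) — synonymous.
Codon 4: GUG (Val) → GAG (Glu) — missense.
Codon 5: CGU (Arg) → CGG (Arg) — synonymous.
Codon 6: UGU (Cys) → UGG (Trp) — missense.
Synonymous: 2 of 6.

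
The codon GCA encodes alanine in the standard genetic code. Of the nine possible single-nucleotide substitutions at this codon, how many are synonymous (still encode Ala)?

3

Position 1: none → 0 synonymous.
Position 2: none → 0 synonymous.
Position 3: GCT, GCC, GCG → 3 synonymous.
Total: 0 + 0 + 3 = 3.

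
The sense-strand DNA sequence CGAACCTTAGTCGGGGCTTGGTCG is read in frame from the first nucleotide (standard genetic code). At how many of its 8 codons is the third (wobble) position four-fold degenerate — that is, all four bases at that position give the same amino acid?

Codon 1 CGA (Arg): third position 4-fold.
Codon 2 ACC (Thr): third position 4-fold.
Codon 3 TTA (Leu): third position 2-fold.
Codon 4 GTC (Val): third position 4-fold.
Codon 5 GGG (Gly): third position 4-fold.
Codon 6 GCT (Ala): third position 4-fold.
Codon 7 TGG (Trp): third position 1-fold.
Codon 8 TCG (Ser): third position 4-fold.
Four-fold degenerate third positions: 6.

6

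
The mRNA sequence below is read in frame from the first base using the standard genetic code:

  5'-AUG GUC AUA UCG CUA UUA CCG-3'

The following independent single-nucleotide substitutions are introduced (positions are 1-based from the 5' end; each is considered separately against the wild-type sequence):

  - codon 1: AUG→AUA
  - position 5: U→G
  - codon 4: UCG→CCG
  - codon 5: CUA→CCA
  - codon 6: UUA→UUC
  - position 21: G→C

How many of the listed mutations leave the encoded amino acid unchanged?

1

Codon 1: AUG (Met) → AUA (Ile) — missense.
Codon 2: GUC (Val) → GGC (Gly) — missense.
Codon 4: UCG (Ser) → CCG (Pro) — missense.
Codon 5: CUA (Leu) → CCA (Pro) — missense.
Codon 6: UUA (Leu) → UUC (Phe) — missense.
Codon 7: CCG (Pro) → CCC (Pro) — synonymous.
Synonymous: 1 of 6.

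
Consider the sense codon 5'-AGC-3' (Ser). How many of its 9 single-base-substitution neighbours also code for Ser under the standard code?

1

Position 1: none → 0 synonymous.
Position 2: none → 0 synonymous.
Position 3: AGU → 1 synonymous.
Total: 0 + 0 + 1 = 1.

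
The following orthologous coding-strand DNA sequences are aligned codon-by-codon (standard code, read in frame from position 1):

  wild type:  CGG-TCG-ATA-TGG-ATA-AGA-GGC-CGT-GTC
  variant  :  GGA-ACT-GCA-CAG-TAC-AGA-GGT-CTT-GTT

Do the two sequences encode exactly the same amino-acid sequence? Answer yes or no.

no

Codon 1: CGG Arg / GGA Gly — nonsynonymous.
Codon 2: TCG Ser / ACT Thr — nonsynonymous.
Codon 3: ATA Ile / GCA Ala — nonsynonymous.
Codon 4: TGG Trp / CAG Gln — nonsynonymous.
Codon 5: ATA Ile / TAC Tyr — nonsynonymous.
Codon 6: AGA Arg / AGA Arg — identical.
Codon 7: GGC Gly / GGT Gly — synonymous.
Codon 8: CGT Arg / CTT Leu — nonsynonymous.
Codon 9: GTC Val / GTT Val — synonymous.
Nonsynonymous differences: 6 → different protein.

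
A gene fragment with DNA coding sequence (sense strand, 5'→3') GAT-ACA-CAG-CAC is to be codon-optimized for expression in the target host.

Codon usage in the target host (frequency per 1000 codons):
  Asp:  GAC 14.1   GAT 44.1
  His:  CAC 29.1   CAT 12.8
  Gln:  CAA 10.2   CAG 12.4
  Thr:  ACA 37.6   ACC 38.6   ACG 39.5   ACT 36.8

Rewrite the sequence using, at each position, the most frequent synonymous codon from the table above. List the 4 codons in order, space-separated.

Codon 1 (Asp): best is GAT at 44.1.
Codon 2 (Thr): best is ACG at 39.5.
Codon 3 (Gln): best is CAG at 12.4.
Codon 4 (His): best is CAC at 29.1.

GAT ACG CAG CAC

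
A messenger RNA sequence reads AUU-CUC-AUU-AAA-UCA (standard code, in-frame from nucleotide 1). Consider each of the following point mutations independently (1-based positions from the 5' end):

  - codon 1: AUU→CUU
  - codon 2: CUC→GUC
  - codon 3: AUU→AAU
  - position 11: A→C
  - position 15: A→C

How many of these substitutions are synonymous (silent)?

1

Codon 1: AUU (Ile) → CUU (Leu) — missense.
Codon 2: CUC (Leu) → GUC (Val) — missense.
Codon 3: AUU (Ile) → AAU (Asn) — missense.
Codon 4: AAA (Lys) → ACA (Thr) — missense.
Codon 5: UCA (Ser) → UCC (Ser) — synonymous.
Synonymous: 1 of 5.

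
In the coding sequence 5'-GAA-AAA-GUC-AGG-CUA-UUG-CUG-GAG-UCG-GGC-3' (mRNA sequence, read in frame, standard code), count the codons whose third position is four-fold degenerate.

Codon 1 GAA (Glu): third position 2-fold.
Codon 2 AAA (Lys): third position 2-fold.
Codon 3 GUC (Val): third position 4-fold.
Codon 4 AGG (Arg): third position 2-fold.
Codon 5 CUA (Leu): third position 4-fold.
Codon 6 UUG (Leu): third position 2-fold.
Codon 7 CUG (Leu): third position 4-fold.
Codon 8 GAG (Glu): third position 2-fold.
Codon 9 UCG (Ser): third position 4-fold.
Codon 10 GGC (Gly): third position 4-fold.
Four-fold degenerate third positions: 5.

5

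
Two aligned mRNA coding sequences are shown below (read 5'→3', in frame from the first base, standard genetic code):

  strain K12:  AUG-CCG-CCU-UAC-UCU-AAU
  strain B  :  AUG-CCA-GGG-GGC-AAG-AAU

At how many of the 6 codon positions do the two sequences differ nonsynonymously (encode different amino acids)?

Codon 1: AUG Met / AUG Met — identical.
Codon 2: CCG Pro / CCA Pro — synonymous.
Codon 3: CCU Pro / GGG Gly — nonsynonymous.
Codon 4: UAC Tyr / GGC Gly — nonsynonymous.
Codon 5: UCU Ser / AAG Lys — nonsynonymous.
Codon 6: AAU Asn / AAU Asn — identical.
Nonsynonymous differences: 3.

3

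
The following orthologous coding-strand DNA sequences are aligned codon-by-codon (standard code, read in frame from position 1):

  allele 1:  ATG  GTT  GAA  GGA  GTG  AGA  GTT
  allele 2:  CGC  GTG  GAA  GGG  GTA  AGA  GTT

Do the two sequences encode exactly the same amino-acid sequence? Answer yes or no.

Codon 1: ATG Met / CGC Arg — nonsynonymous.
Codon 2: GTT Val / GTG Val — synonymous.
Codon 3: GAA Glu / GAA Glu — identical.
Codon 4: GGA Gly / GGG Gly — synonymous.
Codon 5: GTG Val / GTA Val — synonymous.
Codon 6: AGA Arg / AGA Arg — identical.
Codon 7: GTT Val / GTT Val — identical.
Nonsynonymous differences: 1 → different protein.

no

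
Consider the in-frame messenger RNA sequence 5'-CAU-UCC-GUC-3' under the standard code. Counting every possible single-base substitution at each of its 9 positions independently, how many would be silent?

7

Codon 1 (CAU, His): 1 synonymous substitution.
Codon 2 (UCC, Ser): 3 synonymous substitutions.
Codon 3 (GUC, Val): 3 synonymous substitutions.
Total: 1 + 3 + 3 = 7.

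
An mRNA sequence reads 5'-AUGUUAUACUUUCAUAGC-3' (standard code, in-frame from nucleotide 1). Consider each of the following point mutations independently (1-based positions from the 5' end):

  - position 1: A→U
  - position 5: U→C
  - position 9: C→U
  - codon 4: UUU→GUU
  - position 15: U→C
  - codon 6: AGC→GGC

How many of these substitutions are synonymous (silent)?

Codon 1: AUG (Met) → UUG (Leu) — missense.
Codon 2: UUA (Leu) → UCA (Ser) — missense.
Codon 3: UAC (Tyr) → UAU (Tyr) — synonymous.
Codon 4: UUU (Phe) → GUU (Val) — missense.
Codon 5: CAU (His) → CAC (His) — synonymous.
Codon 6: AGC (Ser) → GGC (Gly) — missense.
Synonymous: 2 of 6.

2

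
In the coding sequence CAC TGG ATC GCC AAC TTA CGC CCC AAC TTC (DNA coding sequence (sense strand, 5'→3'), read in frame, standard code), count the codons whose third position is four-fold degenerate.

Codon 1 CAC (His): third position 2-fold.
Codon 2 TGG (Trp): third position 1-fold.
Codon 3 ATC (Ile): third position 3-fold.
Codon 4 GCC (Ala): third position 4-fold.
Codon 5 AAC (Asn): third position 2-fold.
Codon 6 TTA (Leu): third position 2-fold.
Codon 7 CGC (Arg): third position 4-fold.
Codon 8 CCC (Pro): third position 4-fold.
Codon 9 AAC (Asn): third position 2-fold.
Codon 10 TTC (Phe): third position 2-fold.
Four-fold degenerate third positions: 3.

3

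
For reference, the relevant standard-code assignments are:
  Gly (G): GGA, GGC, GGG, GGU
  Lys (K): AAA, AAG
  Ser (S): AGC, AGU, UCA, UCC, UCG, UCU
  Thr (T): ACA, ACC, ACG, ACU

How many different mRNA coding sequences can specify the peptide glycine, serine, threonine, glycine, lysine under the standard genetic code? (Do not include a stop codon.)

768

Gly: 4 codons.
Ser: 6 codons.
Thr: 4 codons.
Gly: 4 codons.
Lys: 2 codons.
4 × 6 × 4 × 4 × 2 = 768.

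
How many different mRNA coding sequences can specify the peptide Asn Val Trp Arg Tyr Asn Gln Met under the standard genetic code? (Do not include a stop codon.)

Asn: 2 codons.
Val: 4 codons.
Trp: 1 codon.
Arg: 6 codons.
Tyr: 2 codons.
Asn: 2 codons.
Gln: 2 codons.
Met: 1 codon.
2 × 4 × 1 × 6 × 2 × 2 × 2 × 1 = 384.

384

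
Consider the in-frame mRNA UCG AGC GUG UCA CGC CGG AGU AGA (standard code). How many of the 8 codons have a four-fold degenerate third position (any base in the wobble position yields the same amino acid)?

5

Codon 1 UCG (Ser): third position 4-fold.
Codon 2 AGC (Ser): third position 2-fold.
Codon 3 GUG (Val): third position 4-fold.
Codon 4 UCA (Ser): third position 4-fold.
Codon 5 CGC (Arg): third position 4-fold.
Codon 6 CGG (Arg): third position 4-fold.
Codon 7 AGU (Ser): third position 2-fold.
Codon 8 AGA (Arg): third position 2-fold.
Four-fold degenerate third positions: 5.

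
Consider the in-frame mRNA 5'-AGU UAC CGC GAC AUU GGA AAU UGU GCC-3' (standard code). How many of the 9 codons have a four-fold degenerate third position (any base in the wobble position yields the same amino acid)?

3

Codon 1 AGU (Ser): third position 2-fold.
Codon 2 UAC (Tyr): third position 2-fold.
Codon 3 CGC (Arg): third position 4-fold.
Codon 4 GAC (Asp): third position 2-fold.
Codon 5 AUU (Ile): third position 3-fold.
Codon 6 GGA (Gly): third position 4-fold.
Codon 7 AAU (Asn): third position 2-fold.
Codon 8 UGU (Cys): third position 2-fold.
Codon 9 GCC (Ala): third position 4-fold.
Four-fold degenerate third positions: 3.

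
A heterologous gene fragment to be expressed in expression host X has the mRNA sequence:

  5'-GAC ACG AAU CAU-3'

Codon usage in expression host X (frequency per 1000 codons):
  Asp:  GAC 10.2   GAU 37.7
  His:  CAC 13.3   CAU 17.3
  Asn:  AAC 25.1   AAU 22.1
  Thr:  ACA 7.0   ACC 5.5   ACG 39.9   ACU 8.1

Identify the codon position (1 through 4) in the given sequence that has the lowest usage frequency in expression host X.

1

Codon 1 GAC (Asp): 10.2 per 1000.
Codon 2 ACG (Thr): 39.9 per 1000.
Codon 3 AAU (Asn): 22.1 per 1000.
Codon 4 CAU (His): 17.3 per 1000.
Lowest frequency is 10.2 at codon 1.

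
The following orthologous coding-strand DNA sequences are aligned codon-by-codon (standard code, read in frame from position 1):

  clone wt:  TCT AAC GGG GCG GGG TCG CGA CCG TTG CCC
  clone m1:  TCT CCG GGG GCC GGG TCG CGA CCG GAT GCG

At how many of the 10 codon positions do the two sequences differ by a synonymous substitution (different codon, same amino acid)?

Codon 1: TCT Ser / TCT Ser — identical.
Codon 2: AAC Asn / CCG Pro — nonsynonymous.
Codon 3: GGG Gly / GGG Gly — identical.
Codon 4: GCG Ala / GCC Ala — synonymous.
Codon 5: GGG Gly / GGG Gly — identical.
Codon 6: TCG Ser / TCG Ser — identical.
Codon 7: CGA Arg / CGA Arg — identical.
Codon 8: CCG Pro / CCG Pro — identical.
Codon 9: TTG Leu / GAT Asp — nonsynonymous.
Codon 10: CCC Pro / GCG Ala — nonsynonymous.
Synonymous differences: 1.

1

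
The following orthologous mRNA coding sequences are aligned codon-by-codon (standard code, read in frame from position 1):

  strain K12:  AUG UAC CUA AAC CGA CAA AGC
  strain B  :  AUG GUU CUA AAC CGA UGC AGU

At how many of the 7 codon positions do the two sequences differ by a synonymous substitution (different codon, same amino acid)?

1

Codon 1: AUG Met / AUG Met — identical.
Codon 2: UAC Tyr / GUU Val — nonsynonymous.
Codon 3: CUA Leu / CUA Leu — identical.
Codon 4: AAC Asn / AAC Asn — identical.
Codon 5: CGA Arg / CGA Arg — identical.
Codon 6: CAA Gln / UGC Cys — nonsynonymous.
Codon 7: AGC Ser / AGU Ser — synonymous.
Synonymous differences: 1.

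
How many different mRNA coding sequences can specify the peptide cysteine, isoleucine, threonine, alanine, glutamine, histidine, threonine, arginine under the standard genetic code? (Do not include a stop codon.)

Cys: 2 codons.
Ile: 3 codons.
Thr: 4 codons.
Ala: 4 codons.
Gln: 2 codons.
His: 2 codons.
Thr: 4 codons.
Arg: 6 codons.
2 × 3 × 4 × 4 × 2 × 2 × 4 × 6 = 9216.

9216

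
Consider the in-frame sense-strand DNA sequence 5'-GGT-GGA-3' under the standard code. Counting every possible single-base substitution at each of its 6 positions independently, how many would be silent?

6

Codon 1 (GGT, Gly): 3 synonymous substitutions.
Codon 2 (GGA, Gly): 3 synonymous substitutions.
Total: 3 + 3 = 6.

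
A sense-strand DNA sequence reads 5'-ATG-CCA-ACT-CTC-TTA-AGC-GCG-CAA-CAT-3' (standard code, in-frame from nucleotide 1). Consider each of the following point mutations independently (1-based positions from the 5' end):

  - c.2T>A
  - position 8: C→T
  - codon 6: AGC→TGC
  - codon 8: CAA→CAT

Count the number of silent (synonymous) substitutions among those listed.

Codon 1: ATG (Met) → AAG (Lys) — missense.
Codon 3: ACT (Thr) → ATT (Ile) — missense.
Codon 6: AGC (Ser) → TGC (Cys) — missense.
Codon 8: CAA (Gln) → CAT (His) — missense.
Synonymous: 0 of 4.

0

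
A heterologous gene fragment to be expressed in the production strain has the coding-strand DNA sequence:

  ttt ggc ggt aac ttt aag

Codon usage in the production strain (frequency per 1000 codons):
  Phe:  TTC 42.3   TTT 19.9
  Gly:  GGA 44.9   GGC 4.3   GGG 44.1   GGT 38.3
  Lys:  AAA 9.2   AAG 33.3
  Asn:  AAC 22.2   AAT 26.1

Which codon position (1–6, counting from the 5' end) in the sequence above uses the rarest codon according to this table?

Codon 1 TTT (Phe): 19.9 per 1000.
Codon 2 GGC (Gly): 4.3 per 1000.
Codon 3 GGT (Gly): 38.3 per 1000.
Codon 4 AAC (Asn): 22.2 per 1000.
Codon 5 TTT (Phe): 19.9 per 1000.
Codon 6 AAG (Lys): 33.3 per 1000.
Lowest frequency is 4.3 at codon 2.

2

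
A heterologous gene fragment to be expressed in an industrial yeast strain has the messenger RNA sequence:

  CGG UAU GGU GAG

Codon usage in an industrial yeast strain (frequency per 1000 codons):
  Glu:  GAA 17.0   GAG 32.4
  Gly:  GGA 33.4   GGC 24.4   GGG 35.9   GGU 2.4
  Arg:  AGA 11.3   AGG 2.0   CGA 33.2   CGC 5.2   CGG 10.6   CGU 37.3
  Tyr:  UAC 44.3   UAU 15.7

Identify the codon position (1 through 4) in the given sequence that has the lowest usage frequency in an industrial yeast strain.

Codon 1 CGG (Arg): 10.6 per 1000.
Codon 2 UAU (Tyr): 15.7 per 1000.
Codon 3 GGU (Gly): 2.4 per 1000.
Codon 4 GAG (Glu): 32.4 per 1000.
Lowest frequency is 2.4 at codon 3.

3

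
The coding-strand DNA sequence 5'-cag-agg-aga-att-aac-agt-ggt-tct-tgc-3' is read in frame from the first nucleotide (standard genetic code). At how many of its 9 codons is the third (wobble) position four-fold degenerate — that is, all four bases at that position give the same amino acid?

Codon 1 CAG (Gln): third position 2-fold.
Codon 2 AGG (Arg): third position 2-fold.
Codon 3 AGA (Arg): third position 2-fold.
Codon 4 ATT (Ile): third position 3-fold.
Codon 5 AAC (Asn): third position 2-fold.
Codon 6 AGT (Ser): third position 2-fold.
Codon 7 GGT (Gly): third position 4-fold.
Codon 8 TCT (Ser): third position 4-fold.
Codon 9 TGC (Cys): third position 2-fold.
Four-fold degenerate third positions: 2.

2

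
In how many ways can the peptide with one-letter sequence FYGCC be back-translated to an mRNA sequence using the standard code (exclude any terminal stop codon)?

64

Phe: 2 codons.
Tyr: 2 codons.
Gly: 4 codons.
Cys: 2 codons.
Cys: 2 codons.
2 × 2 × 4 × 2 × 2 = 64.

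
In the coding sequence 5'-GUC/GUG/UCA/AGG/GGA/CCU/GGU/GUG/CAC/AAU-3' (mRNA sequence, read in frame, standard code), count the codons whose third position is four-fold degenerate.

Codon 1 GUC (Val): third position 4-fold.
Codon 2 GUG (Val): third position 4-fold.
Codon 3 UCA (Ser): third position 4-fold.
Codon 4 AGG (Arg): third position 2-fold.
Codon 5 GGA (Gly): third position 4-fold.
Codon 6 CCU (Pro): third position 4-fold.
Codon 7 GGU (Gly): third position 4-fold.
Codon 8 GUG (Val): third position 4-fold.
Codon 9 CAC (His): third position 2-fold.
Codon 10 AAU (Asn): third position 2-fold.
Four-fold degenerate third positions: 7.

7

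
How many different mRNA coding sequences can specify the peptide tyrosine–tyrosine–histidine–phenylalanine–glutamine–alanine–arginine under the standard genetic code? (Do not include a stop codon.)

768

Tyr: 2 codons.
Tyr: 2 codons.
His: 2 codons.
Phe: 2 codons.
Gln: 2 codons.
Ala: 4 codons.
Arg: 6 codons.
2 × 2 × 2 × 2 × 2 × 4 × 6 = 768.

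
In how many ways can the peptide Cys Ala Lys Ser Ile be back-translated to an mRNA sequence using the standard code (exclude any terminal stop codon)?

Cys: 2 codons.
Ala: 4 codons.
Lys: 2 codons.
Ser: 6 codons.
Ile: 3 codons.
2 × 4 × 2 × 6 × 3 = 288.

288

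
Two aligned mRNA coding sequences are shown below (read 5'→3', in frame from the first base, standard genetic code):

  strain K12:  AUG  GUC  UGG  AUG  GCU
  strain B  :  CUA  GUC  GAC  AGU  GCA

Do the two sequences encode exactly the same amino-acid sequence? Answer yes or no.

Codon 1: AUG Met / CUA Leu — nonsynonymous.
Codon 2: GUC Val / GUC Val — identical.
Codon 3: UGG Trp / GAC Asp — nonsynonymous.
Codon 4: AUG Met / AGU Ser — nonsynonymous.
Codon 5: GCU Ala / GCA Ala — synonymous.
Nonsynonymous differences: 3 → different protein.

no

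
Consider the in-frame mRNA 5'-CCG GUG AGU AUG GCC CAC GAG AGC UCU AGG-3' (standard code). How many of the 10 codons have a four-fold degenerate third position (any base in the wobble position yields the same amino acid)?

4

Codon 1 CCG (Pro): third position 4-fold.
Codon 2 GUG (Val): third position 4-fold.
Codon 3 AGU (Ser): third position 2-fold.
Codon 4 AUG (Met): third position 1-fold.
Codon 5 GCC (Ala): third position 4-fold.
Codon 6 CAC (His): third position 2-fold.
Codon 7 GAG (Glu): third position 2-fold.
Codon 8 AGC (Ser): third position 2-fold.
Codon 9 UCU (Ser): third position 4-fold.
Codon 10 AGG (Arg): third position 2-fold.
Four-fold degenerate third positions: 4.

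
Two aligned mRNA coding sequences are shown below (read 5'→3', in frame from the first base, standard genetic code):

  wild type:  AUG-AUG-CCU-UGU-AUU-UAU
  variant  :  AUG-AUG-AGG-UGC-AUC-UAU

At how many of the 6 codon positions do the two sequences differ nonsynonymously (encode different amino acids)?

Codon 1: AUG Met / AUG Met — identical.
Codon 2: AUG Met / AUG Met — identical.
Codon 3: CCU Pro / AGG Arg — nonsynonymous.
Codon 4: UGU Cys / UGC Cys — synonymous.
Codon 5: AUU Ile / AUC Ile — synonymous.
Codon 6: UAU Tyr / UAU Tyr — identical.
Nonsynonymous differences: 1.

1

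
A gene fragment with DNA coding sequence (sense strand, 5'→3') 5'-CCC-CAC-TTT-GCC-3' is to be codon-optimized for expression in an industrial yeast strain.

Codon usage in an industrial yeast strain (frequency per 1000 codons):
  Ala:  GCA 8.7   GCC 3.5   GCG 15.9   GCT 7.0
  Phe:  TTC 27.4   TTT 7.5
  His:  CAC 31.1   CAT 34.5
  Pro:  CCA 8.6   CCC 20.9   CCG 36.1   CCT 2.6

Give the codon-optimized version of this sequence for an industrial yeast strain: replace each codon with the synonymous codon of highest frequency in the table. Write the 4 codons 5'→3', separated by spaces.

CCG CAT TTC GCG

Codon 1 (Pro): best is CCG at 36.1.
Codon 2 (His): best is CAT at 34.5.
Codon 3 (Phe): best is TTC at 27.4.
Codon 4 (Ala): best is GCG at 15.9.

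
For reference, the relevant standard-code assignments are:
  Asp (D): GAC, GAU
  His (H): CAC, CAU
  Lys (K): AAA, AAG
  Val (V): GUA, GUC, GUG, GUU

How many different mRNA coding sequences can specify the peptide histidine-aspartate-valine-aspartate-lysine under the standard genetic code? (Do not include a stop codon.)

His: 2 codons.
Asp: 2 codons.
Val: 4 codons.
Asp: 2 codons.
Lys: 2 codons.
2 × 2 × 4 × 2 × 2 = 64.

64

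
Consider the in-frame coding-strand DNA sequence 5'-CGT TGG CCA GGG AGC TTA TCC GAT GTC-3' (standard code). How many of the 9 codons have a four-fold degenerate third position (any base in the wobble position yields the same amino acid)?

5

Codon 1 CGT (Arg): third position 4-fold.
Codon 2 TGG (Trp): third position 1-fold.
Codon 3 CCA (Pro): third position 4-fold.
Codon 4 GGG (Gly): third position 4-fold.
Codon 5 AGC (Ser): third position 2-fold.
Codon 6 TTA (Leu): third position 2-fold.
Codon 7 TCC (Ser): third position 4-fold.
Codon 8 GAT (Asp): third position 2-fold.
Codon 9 GTC (Val): third position 4-fold.
Four-fold degenerate third positions: 5.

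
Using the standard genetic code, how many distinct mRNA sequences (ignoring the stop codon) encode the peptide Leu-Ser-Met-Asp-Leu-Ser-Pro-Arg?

Leu: 6 codons.
Ser: 6 codons.
Met: 1 codon.
Asp: 2 codons.
Leu: 6 codons.
Ser: 6 codons.
Pro: 4 codons.
Arg: 6 codons.
6 × 6 × 1 × 2 × 6 × 6 × 4 × 6 = 62208.

62208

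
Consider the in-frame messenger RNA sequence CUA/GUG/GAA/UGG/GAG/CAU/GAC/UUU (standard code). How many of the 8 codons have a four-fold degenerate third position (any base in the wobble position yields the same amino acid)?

Codon 1 CUA (Leu): third position 4-fold.
Codon 2 GUG (Val): third position 4-fold.
Codon 3 GAA (Glu): third position 2-fold.
Codon 4 UGG (Trp): third position 1-fold.
Codon 5 GAG (Glu): third position 2-fold.
Codon 6 CAU (His): third position 2-fold.
Codon 7 GAC (Asp): third position 2-fold.
Codon 8 UUU (Phe): third position 2-fold.
Four-fold degenerate third positions: 2.

2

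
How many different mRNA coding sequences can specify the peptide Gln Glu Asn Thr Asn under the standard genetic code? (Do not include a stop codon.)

64

Gln: 2 codons.
Glu: 2 codons.
Asn: 2 codons.
Thr: 4 codons.
Asn: 2 codons.
2 × 2 × 2 × 4 × 2 = 64.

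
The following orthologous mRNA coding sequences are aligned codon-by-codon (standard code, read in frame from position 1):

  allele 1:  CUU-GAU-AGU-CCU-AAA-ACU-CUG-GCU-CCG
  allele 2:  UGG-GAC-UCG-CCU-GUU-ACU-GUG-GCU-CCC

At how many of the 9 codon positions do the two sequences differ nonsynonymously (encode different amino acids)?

3

Codon 1: CUU Leu / UGG Trp — nonsynonymous.
Codon 2: GAU Asp / GAC Asp — synonymous.
Codon 3: AGU Ser / UCG Ser — synonymous.
Codon 4: CCU Pro / CCU Pro — identical.
Codon 5: AAA Lys / GUU Val — nonsynonymous.
Codon 6: ACU Thr / ACU Thr — identical.
Codon 7: CUG Leu / GUG Val — nonsynonymous.
Codon 8: GCU Ala / GCU Ala — identical.
Codon 9: CCG Pro / CCC Pro — synonymous.
Nonsynonymous differences: 3.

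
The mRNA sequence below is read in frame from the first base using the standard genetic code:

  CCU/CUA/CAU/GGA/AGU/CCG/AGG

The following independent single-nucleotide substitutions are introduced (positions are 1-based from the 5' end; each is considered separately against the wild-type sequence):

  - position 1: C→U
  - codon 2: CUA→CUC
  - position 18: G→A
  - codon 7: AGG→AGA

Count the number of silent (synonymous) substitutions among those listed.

Codon 1: CCU (Pro) → UCU (Ser) — missense.
Codon 2: CUA (Leu) → CUC (Leu) — synonymous.
Codon 6: CCG (Pro) → CCA (Pro) — synonymous.
Codon 7: AGG (Arg) → AGA (Arg) — synonymous.
Synonymous: 3 of 4.

3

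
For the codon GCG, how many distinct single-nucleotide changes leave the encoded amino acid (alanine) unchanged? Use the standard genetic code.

3

Position 1: none → 0 synonymous.
Position 2: none → 0 synonymous.
Position 3: GCU, GCC, GCA → 3 synonymous.
Total: 0 + 0 + 3 = 3.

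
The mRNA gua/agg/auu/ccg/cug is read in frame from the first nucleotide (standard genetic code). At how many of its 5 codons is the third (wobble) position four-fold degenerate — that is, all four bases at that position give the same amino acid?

Codon 1 GUA (Val): third position 4-fold.
Codon 2 AGG (Arg): third position 2-fold.
Codon 3 AUU (Ile): third position 3-fold.
Codon 4 CCG (Pro): third position 4-fold.
Codon 5 CUG (Leu): third position 4-fold.
Four-fold degenerate third positions: 3.

3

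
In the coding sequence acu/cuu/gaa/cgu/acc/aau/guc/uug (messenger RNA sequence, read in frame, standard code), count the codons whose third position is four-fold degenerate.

Codon 1 ACU (Thr): third position 4-fold.
Codon 2 CUU (Leu): third position 4-fold.
Codon 3 GAA (Glu): third position 2-fold.
Codon 4 CGU (Arg): third position 4-fold.
Codon 5 ACC (Thr): third position 4-fold.
Codon 6 AAU (Asn): third position 2-fold.
Codon 7 GUC (Val): third position 4-fold.
Codon 8 UUG (Leu): third position 2-fold.
Four-fold degenerate third positions: 5.

5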